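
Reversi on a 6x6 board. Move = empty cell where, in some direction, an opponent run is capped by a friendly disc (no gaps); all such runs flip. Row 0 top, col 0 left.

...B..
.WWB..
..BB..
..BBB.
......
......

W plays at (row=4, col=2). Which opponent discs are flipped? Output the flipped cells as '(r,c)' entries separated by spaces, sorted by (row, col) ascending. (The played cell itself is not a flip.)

Answer: (2,2) (3,2)

Derivation:
Dir NW: first cell '.' (not opp) -> no flip
Dir N: opp run (3,2) (2,2) capped by W -> flip
Dir NE: opp run (3,3), next='.' -> no flip
Dir W: first cell '.' (not opp) -> no flip
Dir E: first cell '.' (not opp) -> no flip
Dir SW: first cell '.' (not opp) -> no flip
Dir S: first cell '.' (not opp) -> no flip
Dir SE: first cell '.' (not opp) -> no flip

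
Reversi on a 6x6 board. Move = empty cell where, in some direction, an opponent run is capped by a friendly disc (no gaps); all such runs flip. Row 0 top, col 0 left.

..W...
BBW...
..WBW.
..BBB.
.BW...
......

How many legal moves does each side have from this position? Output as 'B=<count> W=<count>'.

-- B to move --
(0,1): flips 1 -> legal
(0,3): no bracket -> illegal
(1,3): flips 1 -> legal
(1,4): flips 1 -> legal
(1,5): flips 1 -> legal
(2,1): flips 1 -> legal
(2,5): flips 1 -> legal
(3,1): no bracket -> illegal
(3,5): no bracket -> illegal
(4,3): flips 1 -> legal
(5,1): flips 1 -> legal
(5,2): flips 1 -> legal
(5,3): no bracket -> illegal
B mobility = 9
-- W to move --
(0,0): flips 1 -> legal
(0,1): no bracket -> illegal
(1,3): no bracket -> illegal
(1,4): no bracket -> illegal
(2,0): flips 1 -> legal
(2,1): no bracket -> illegal
(2,5): no bracket -> illegal
(3,0): no bracket -> illegal
(3,1): no bracket -> illegal
(3,5): no bracket -> illegal
(4,0): flips 1 -> legal
(4,3): no bracket -> illegal
(4,4): flips 2 -> legal
(4,5): flips 2 -> legal
(5,0): no bracket -> illegal
(5,1): no bracket -> illegal
(5,2): no bracket -> illegal
W mobility = 5

Answer: B=9 W=5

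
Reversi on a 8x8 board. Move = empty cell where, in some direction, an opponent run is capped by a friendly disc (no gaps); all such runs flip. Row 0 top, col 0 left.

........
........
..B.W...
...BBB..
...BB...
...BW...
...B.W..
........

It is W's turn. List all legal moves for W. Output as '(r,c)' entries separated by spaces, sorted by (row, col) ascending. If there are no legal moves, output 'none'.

(1,1): no bracket -> illegal
(1,2): no bracket -> illegal
(1,3): no bracket -> illegal
(2,1): no bracket -> illegal
(2,3): no bracket -> illegal
(2,5): no bracket -> illegal
(2,6): no bracket -> illegal
(3,1): no bracket -> illegal
(3,2): flips 1 -> legal
(3,6): no bracket -> illegal
(4,2): flips 1 -> legal
(4,5): no bracket -> illegal
(4,6): flips 1 -> legal
(5,2): flips 1 -> legal
(5,5): no bracket -> illegal
(6,2): no bracket -> illegal
(6,4): no bracket -> illegal
(7,2): flips 1 -> legal
(7,3): no bracket -> illegal
(7,4): no bracket -> illegal

Answer: (3,2) (4,2) (4,6) (5,2) (7,2)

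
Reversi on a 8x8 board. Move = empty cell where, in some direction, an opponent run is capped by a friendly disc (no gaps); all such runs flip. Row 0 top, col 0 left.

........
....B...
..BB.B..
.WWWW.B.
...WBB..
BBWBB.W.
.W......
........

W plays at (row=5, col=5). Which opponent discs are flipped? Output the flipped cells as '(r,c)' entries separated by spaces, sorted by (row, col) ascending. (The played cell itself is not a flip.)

Dir NW: opp run (4,4) capped by W -> flip
Dir N: opp run (4,5), next='.' -> no flip
Dir NE: first cell '.' (not opp) -> no flip
Dir W: opp run (5,4) (5,3) capped by W -> flip
Dir E: first cell 'W' (not opp) -> no flip
Dir SW: first cell '.' (not opp) -> no flip
Dir S: first cell '.' (not opp) -> no flip
Dir SE: first cell '.' (not opp) -> no flip

Answer: (4,4) (5,3) (5,4)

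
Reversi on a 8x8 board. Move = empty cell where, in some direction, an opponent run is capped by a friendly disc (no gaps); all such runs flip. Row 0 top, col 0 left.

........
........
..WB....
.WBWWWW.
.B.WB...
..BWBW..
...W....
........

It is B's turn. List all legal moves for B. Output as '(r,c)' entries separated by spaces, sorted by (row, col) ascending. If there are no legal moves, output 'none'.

Answer: (1,1) (1,2) (2,1) (2,4) (2,5) (2,6) (3,0) (3,7) (4,2) (4,5) (5,6) (6,2) (6,6) (7,2) (7,3) (7,4)

Derivation:
(1,1): flips 2 -> legal
(1,2): flips 1 -> legal
(1,3): no bracket -> illegal
(2,0): no bracket -> illegal
(2,1): flips 2 -> legal
(2,4): flips 1 -> legal
(2,5): flips 2 -> legal
(2,6): flips 1 -> legal
(2,7): no bracket -> illegal
(3,0): flips 1 -> legal
(3,7): flips 4 -> legal
(4,0): no bracket -> illegal
(4,2): flips 1 -> legal
(4,5): flips 1 -> legal
(4,6): no bracket -> illegal
(4,7): no bracket -> illegal
(5,6): flips 1 -> legal
(6,2): flips 1 -> legal
(6,4): no bracket -> illegal
(6,5): no bracket -> illegal
(6,6): flips 1 -> legal
(7,2): flips 1 -> legal
(7,3): flips 4 -> legal
(7,4): flips 1 -> legal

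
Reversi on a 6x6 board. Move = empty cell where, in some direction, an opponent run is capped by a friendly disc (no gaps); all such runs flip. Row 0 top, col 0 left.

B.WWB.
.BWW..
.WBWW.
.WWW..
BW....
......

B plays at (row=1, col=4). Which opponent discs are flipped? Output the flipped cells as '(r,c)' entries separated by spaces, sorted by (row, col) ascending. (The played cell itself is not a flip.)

Answer: (1,2) (1,3)

Derivation:
Dir NW: opp run (0,3), next=edge -> no flip
Dir N: first cell 'B' (not opp) -> no flip
Dir NE: first cell '.' (not opp) -> no flip
Dir W: opp run (1,3) (1,2) capped by B -> flip
Dir E: first cell '.' (not opp) -> no flip
Dir SW: opp run (2,3) (3,2) (4,1), next='.' -> no flip
Dir S: opp run (2,4), next='.' -> no flip
Dir SE: first cell '.' (not opp) -> no flip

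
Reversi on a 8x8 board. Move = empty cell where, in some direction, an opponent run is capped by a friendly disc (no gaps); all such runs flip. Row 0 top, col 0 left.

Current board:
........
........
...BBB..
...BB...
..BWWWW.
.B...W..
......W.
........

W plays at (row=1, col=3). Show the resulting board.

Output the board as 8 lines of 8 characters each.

Place W at (1,3); scan 8 dirs for brackets.
Dir NW: first cell '.' (not opp) -> no flip
Dir N: first cell '.' (not opp) -> no flip
Dir NE: first cell '.' (not opp) -> no flip
Dir W: first cell '.' (not opp) -> no flip
Dir E: first cell '.' (not opp) -> no flip
Dir SW: first cell '.' (not opp) -> no flip
Dir S: opp run (2,3) (3,3) capped by W -> flip
Dir SE: opp run (2,4), next='.' -> no flip
All flips: (2,3) (3,3)

Answer: ........
...W....
...WBB..
...WB...
..BWWWW.
.B...W..
......W.
........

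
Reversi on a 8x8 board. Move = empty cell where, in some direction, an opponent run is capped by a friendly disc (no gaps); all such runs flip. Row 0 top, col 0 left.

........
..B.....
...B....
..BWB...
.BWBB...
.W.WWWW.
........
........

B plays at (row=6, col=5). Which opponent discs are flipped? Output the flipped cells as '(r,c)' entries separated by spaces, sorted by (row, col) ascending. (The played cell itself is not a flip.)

Answer: (5,4)

Derivation:
Dir NW: opp run (5,4) capped by B -> flip
Dir N: opp run (5,5), next='.' -> no flip
Dir NE: opp run (5,6), next='.' -> no flip
Dir W: first cell '.' (not opp) -> no flip
Dir E: first cell '.' (not opp) -> no flip
Dir SW: first cell '.' (not opp) -> no flip
Dir S: first cell '.' (not opp) -> no flip
Dir SE: first cell '.' (not opp) -> no flip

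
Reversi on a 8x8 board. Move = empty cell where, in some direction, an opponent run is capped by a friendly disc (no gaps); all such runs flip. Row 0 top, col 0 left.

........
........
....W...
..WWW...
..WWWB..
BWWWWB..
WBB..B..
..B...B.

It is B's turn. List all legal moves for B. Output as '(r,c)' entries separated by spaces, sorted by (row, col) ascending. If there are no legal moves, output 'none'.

Answer: (2,1) (2,2) (2,3) (2,5) (3,5) (4,0) (4,1) (6,3) (7,0)

Derivation:
(1,3): no bracket -> illegal
(1,4): no bracket -> illegal
(1,5): no bracket -> illegal
(2,1): flips 3 -> legal
(2,2): flips 5 -> legal
(2,3): flips 1 -> legal
(2,5): flips 3 -> legal
(3,1): no bracket -> illegal
(3,5): flips 2 -> legal
(4,0): flips 1 -> legal
(4,1): flips 4 -> legal
(6,3): flips 1 -> legal
(6,4): no bracket -> illegal
(7,0): flips 1 -> legal
(7,1): no bracket -> illegal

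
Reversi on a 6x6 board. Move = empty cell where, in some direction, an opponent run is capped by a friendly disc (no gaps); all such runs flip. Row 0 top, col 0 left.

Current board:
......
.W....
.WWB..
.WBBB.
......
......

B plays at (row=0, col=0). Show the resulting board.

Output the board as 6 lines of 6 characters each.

Place B at (0,0); scan 8 dirs for brackets.
Dir NW: edge -> no flip
Dir N: edge -> no flip
Dir NE: edge -> no flip
Dir W: edge -> no flip
Dir E: first cell '.' (not opp) -> no flip
Dir SW: edge -> no flip
Dir S: first cell '.' (not opp) -> no flip
Dir SE: opp run (1,1) (2,2) capped by B -> flip
All flips: (1,1) (2,2)

Answer: B.....
.B....
.WBB..
.WBBB.
......
......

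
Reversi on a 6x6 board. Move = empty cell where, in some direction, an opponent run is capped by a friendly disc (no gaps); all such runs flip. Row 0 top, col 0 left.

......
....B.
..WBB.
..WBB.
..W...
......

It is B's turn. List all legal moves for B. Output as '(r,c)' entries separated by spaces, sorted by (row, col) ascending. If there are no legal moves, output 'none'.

Answer: (1,1) (2,1) (3,1) (4,1) (5,1)

Derivation:
(1,1): flips 1 -> legal
(1,2): no bracket -> illegal
(1,3): no bracket -> illegal
(2,1): flips 1 -> legal
(3,1): flips 1 -> legal
(4,1): flips 1 -> legal
(4,3): no bracket -> illegal
(5,1): flips 1 -> legal
(5,2): no bracket -> illegal
(5,3): no bracket -> illegal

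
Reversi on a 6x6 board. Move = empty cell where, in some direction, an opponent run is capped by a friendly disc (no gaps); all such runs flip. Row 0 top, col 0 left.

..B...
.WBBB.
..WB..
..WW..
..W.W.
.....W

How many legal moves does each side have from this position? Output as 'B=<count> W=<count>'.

-- B to move --
(0,0): no bracket -> illegal
(0,1): no bracket -> illegal
(1,0): flips 1 -> legal
(2,0): flips 1 -> legal
(2,1): flips 1 -> legal
(2,4): no bracket -> illegal
(3,1): flips 1 -> legal
(3,4): no bracket -> illegal
(3,5): no bracket -> illegal
(4,1): flips 1 -> legal
(4,3): flips 1 -> legal
(4,5): no bracket -> illegal
(5,1): no bracket -> illegal
(5,2): flips 3 -> legal
(5,3): no bracket -> illegal
(5,4): no bracket -> illegal
B mobility = 7
-- W to move --
(0,1): no bracket -> illegal
(0,3): flips 2 -> legal
(0,4): flips 1 -> legal
(0,5): flips 2 -> legal
(1,5): flips 3 -> legal
(2,1): no bracket -> illegal
(2,4): flips 1 -> legal
(2,5): no bracket -> illegal
(3,4): no bracket -> illegal
W mobility = 5

Answer: B=7 W=5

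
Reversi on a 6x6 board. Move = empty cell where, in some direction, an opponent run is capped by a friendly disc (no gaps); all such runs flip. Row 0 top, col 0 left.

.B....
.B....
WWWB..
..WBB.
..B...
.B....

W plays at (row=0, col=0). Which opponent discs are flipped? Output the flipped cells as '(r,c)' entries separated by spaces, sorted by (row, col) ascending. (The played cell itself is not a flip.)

Dir NW: edge -> no flip
Dir N: edge -> no flip
Dir NE: edge -> no flip
Dir W: edge -> no flip
Dir E: opp run (0,1), next='.' -> no flip
Dir SW: edge -> no flip
Dir S: first cell '.' (not opp) -> no flip
Dir SE: opp run (1,1) capped by W -> flip

Answer: (1,1)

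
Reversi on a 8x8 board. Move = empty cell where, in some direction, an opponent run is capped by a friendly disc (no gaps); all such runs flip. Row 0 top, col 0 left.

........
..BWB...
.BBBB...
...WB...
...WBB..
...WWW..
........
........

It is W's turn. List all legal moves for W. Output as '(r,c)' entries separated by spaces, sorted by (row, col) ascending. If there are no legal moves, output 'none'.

(0,1): no bracket -> illegal
(0,2): no bracket -> illegal
(0,3): no bracket -> illegal
(0,4): flips 4 -> legal
(0,5): no bracket -> illegal
(1,0): no bracket -> illegal
(1,1): flips 2 -> legal
(1,5): flips 2 -> legal
(2,0): no bracket -> illegal
(2,5): flips 1 -> legal
(3,0): no bracket -> illegal
(3,1): flips 1 -> legal
(3,2): no bracket -> illegal
(3,5): flips 4 -> legal
(3,6): flips 1 -> legal
(4,6): flips 2 -> legal
(5,6): no bracket -> illegal

Answer: (0,4) (1,1) (1,5) (2,5) (3,1) (3,5) (3,6) (4,6)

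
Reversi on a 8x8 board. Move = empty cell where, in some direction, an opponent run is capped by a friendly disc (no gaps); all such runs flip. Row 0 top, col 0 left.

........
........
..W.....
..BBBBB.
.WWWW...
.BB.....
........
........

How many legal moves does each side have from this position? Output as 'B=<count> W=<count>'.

-- B to move --
(1,1): flips 1 -> legal
(1,2): flips 1 -> legal
(1,3): no bracket -> illegal
(2,1): no bracket -> illegal
(2,3): no bracket -> illegal
(3,0): flips 1 -> legal
(3,1): flips 1 -> legal
(4,0): no bracket -> illegal
(4,5): no bracket -> illegal
(5,0): flips 1 -> legal
(5,3): flips 2 -> legal
(5,4): flips 2 -> legal
(5,5): flips 1 -> legal
B mobility = 8
-- W to move --
(2,1): flips 1 -> legal
(2,3): flips 2 -> legal
(2,4): flips 2 -> legal
(2,5): flips 1 -> legal
(2,6): flips 1 -> legal
(2,7): no bracket -> illegal
(3,1): no bracket -> illegal
(3,7): no bracket -> illegal
(4,0): no bracket -> illegal
(4,5): no bracket -> illegal
(4,6): no bracket -> illegal
(4,7): no bracket -> illegal
(5,0): no bracket -> illegal
(5,3): no bracket -> illegal
(6,0): flips 1 -> legal
(6,1): flips 2 -> legal
(6,2): flips 1 -> legal
(6,3): flips 1 -> legal
W mobility = 9

Answer: B=8 W=9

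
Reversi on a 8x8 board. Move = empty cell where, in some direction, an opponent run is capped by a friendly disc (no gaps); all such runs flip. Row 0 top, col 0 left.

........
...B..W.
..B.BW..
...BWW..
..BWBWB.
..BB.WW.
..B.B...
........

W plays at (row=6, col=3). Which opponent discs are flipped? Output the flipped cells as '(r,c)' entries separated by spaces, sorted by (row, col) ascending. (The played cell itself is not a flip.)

Answer: (5,3)

Derivation:
Dir NW: opp run (5,2), next='.' -> no flip
Dir N: opp run (5,3) capped by W -> flip
Dir NE: first cell '.' (not opp) -> no flip
Dir W: opp run (6,2), next='.' -> no flip
Dir E: opp run (6,4), next='.' -> no flip
Dir SW: first cell '.' (not opp) -> no flip
Dir S: first cell '.' (not opp) -> no flip
Dir SE: first cell '.' (not opp) -> no flip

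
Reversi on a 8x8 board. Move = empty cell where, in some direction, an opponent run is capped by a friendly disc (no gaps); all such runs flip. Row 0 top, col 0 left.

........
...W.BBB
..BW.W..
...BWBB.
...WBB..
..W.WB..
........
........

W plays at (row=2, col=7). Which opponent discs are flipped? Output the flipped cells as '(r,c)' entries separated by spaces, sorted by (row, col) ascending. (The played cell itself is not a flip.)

Answer: (3,6) (4,5)

Derivation:
Dir NW: opp run (1,6), next='.' -> no flip
Dir N: opp run (1,7), next='.' -> no flip
Dir NE: edge -> no flip
Dir W: first cell '.' (not opp) -> no flip
Dir E: edge -> no flip
Dir SW: opp run (3,6) (4,5) capped by W -> flip
Dir S: first cell '.' (not opp) -> no flip
Dir SE: edge -> no flip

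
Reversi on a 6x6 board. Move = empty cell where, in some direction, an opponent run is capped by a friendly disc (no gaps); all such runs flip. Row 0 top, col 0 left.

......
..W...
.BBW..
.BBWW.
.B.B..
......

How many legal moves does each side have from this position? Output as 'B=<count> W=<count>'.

-- B to move --
(0,1): no bracket -> illegal
(0,2): flips 1 -> legal
(0,3): flips 1 -> legal
(1,1): no bracket -> illegal
(1,3): flips 2 -> legal
(1,4): flips 1 -> legal
(2,4): flips 1 -> legal
(2,5): flips 1 -> legal
(3,5): flips 2 -> legal
(4,2): no bracket -> illegal
(4,4): flips 1 -> legal
(4,5): no bracket -> illegal
B mobility = 8
-- W to move --
(1,0): no bracket -> illegal
(1,1): flips 1 -> legal
(1,3): no bracket -> illegal
(2,0): flips 2 -> legal
(3,0): flips 3 -> legal
(4,0): no bracket -> illegal
(4,2): flips 2 -> legal
(4,4): no bracket -> illegal
(5,0): flips 2 -> legal
(5,1): no bracket -> illegal
(5,2): flips 1 -> legal
(5,3): flips 1 -> legal
(5,4): no bracket -> illegal
W mobility = 7

Answer: B=8 W=7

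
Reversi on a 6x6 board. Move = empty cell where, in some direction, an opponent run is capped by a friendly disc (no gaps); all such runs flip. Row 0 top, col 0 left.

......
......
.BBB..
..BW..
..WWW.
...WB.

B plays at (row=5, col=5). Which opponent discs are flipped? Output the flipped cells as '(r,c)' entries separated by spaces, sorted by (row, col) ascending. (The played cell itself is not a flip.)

Dir NW: opp run (4,4) (3,3) capped by B -> flip
Dir N: first cell '.' (not opp) -> no flip
Dir NE: edge -> no flip
Dir W: first cell 'B' (not opp) -> no flip
Dir E: edge -> no flip
Dir SW: edge -> no flip
Dir S: edge -> no flip
Dir SE: edge -> no flip

Answer: (3,3) (4,4)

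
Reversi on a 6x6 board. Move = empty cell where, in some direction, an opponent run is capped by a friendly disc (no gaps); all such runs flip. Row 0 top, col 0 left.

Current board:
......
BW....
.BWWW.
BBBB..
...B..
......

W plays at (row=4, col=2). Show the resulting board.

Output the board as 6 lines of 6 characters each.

Place W at (4,2); scan 8 dirs for brackets.
Dir NW: opp run (3,1), next='.' -> no flip
Dir N: opp run (3,2) capped by W -> flip
Dir NE: opp run (3,3) capped by W -> flip
Dir W: first cell '.' (not opp) -> no flip
Dir E: opp run (4,3), next='.' -> no flip
Dir SW: first cell '.' (not opp) -> no flip
Dir S: first cell '.' (not opp) -> no flip
Dir SE: first cell '.' (not opp) -> no flip
All flips: (3,2) (3,3)

Answer: ......
BW....
.BWWW.
BBWW..
..WB..
......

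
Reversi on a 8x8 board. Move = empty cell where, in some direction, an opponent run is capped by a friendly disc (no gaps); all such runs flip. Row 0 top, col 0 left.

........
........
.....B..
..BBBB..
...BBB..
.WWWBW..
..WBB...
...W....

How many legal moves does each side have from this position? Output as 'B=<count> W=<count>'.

Answer: B=9 W=8

Derivation:
-- B to move --
(4,0): no bracket -> illegal
(4,1): flips 1 -> legal
(4,2): flips 1 -> legal
(4,6): flips 1 -> legal
(5,0): flips 3 -> legal
(5,6): flips 1 -> legal
(6,0): no bracket -> illegal
(6,1): flips 2 -> legal
(6,5): flips 1 -> legal
(6,6): flips 1 -> legal
(7,1): flips 2 -> legal
(7,2): no bracket -> illegal
(7,4): no bracket -> illegal
B mobility = 9
-- W to move --
(1,4): no bracket -> illegal
(1,5): flips 3 -> legal
(1,6): flips 3 -> legal
(2,1): no bracket -> illegal
(2,2): flips 2 -> legal
(2,3): flips 2 -> legal
(2,4): no bracket -> illegal
(2,6): flips 2 -> legal
(3,1): no bracket -> illegal
(3,6): no bracket -> illegal
(4,1): no bracket -> illegal
(4,2): no bracket -> illegal
(4,6): no bracket -> illegal
(5,6): no bracket -> illegal
(6,5): flips 2 -> legal
(7,2): no bracket -> illegal
(7,4): flips 1 -> legal
(7,5): flips 1 -> legal
W mobility = 8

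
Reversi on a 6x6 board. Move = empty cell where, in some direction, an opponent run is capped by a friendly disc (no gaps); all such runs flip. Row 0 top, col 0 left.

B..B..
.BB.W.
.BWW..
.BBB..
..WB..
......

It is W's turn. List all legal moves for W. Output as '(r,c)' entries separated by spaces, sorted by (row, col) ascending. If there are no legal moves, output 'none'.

Answer: (0,1) (0,2) (2,0) (2,4) (4,0) (4,1) (4,4) (5,3)

Derivation:
(0,1): flips 1 -> legal
(0,2): flips 1 -> legal
(0,4): no bracket -> illegal
(1,0): no bracket -> illegal
(1,3): no bracket -> illegal
(2,0): flips 2 -> legal
(2,4): flips 1 -> legal
(3,0): no bracket -> illegal
(3,4): no bracket -> illegal
(4,0): flips 1 -> legal
(4,1): flips 1 -> legal
(4,4): flips 2 -> legal
(5,2): no bracket -> illegal
(5,3): flips 2 -> legal
(5,4): no bracket -> illegal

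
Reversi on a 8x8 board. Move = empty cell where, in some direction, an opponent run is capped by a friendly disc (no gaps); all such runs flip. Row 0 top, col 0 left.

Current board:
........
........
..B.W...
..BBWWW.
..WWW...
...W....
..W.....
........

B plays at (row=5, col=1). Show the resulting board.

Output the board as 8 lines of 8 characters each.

Answer: ........
........
..B.W...
..BBWWW.
..BWW...
.B.W....
..W.....
........

Derivation:
Place B at (5,1); scan 8 dirs for brackets.
Dir NW: first cell '.' (not opp) -> no flip
Dir N: first cell '.' (not opp) -> no flip
Dir NE: opp run (4,2) capped by B -> flip
Dir W: first cell '.' (not opp) -> no flip
Dir E: first cell '.' (not opp) -> no flip
Dir SW: first cell '.' (not opp) -> no flip
Dir S: first cell '.' (not opp) -> no flip
Dir SE: opp run (6,2), next='.' -> no flip
All flips: (4,2)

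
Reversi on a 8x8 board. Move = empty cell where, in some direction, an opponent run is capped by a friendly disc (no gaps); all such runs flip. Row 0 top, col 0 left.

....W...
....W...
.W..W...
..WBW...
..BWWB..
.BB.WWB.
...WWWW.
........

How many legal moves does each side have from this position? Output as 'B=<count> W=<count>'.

Answer: B=12 W=12

Derivation:
-- B to move --
(0,3): no bracket -> illegal
(0,5): no bracket -> illegal
(1,0): no bracket -> illegal
(1,1): no bracket -> illegal
(1,2): no bracket -> illegal
(1,3): no bracket -> illegal
(1,5): flips 1 -> legal
(2,0): no bracket -> illegal
(2,2): flips 1 -> legal
(2,3): flips 1 -> legal
(2,5): flips 2 -> legal
(3,0): no bracket -> illegal
(3,1): flips 1 -> legal
(3,5): flips 1 -> legal
(4,1): no bracket -> illegal
(4,6): no bracket -> illegal
(5,3): flips 3 -> legal
(5,7): no bracket -> illegal
(6,2): no bracket -> illegal
(6,7): no bracket -> illegal
(7,2): flips 2 -> legal
(7,3): no bracket -> illegal
(7,4): flips 2 -> legal
(7,5): flips 2 -> legal
(7,6): flips 1 -> legal
(7,7): flips 3 -> legal
B mobility = 12
-- W to move --
(2,2): flips 1 -> legal
(2,3): flips 1 -> legal
(3,1): no bracket -> illegal
(3,5): flips 1 -> legal
(3,6): flips 1 -> legal
(4,0): no bracket -> illegal
(4,1): flips 2 -> legal
(4,6): flips 2 -> legal
(4,7): flips 1 -> legal
(5,0): no bracket -> illegal
(5,3): no bracket -> illegal
(5,7): flips 1 -> legal
(6,0): flips 3 -> legal
(6,1): flips 1 -> legal
(6,2): flips 2 -> legal
(6,7): flips 2 -> legal
W mobility = 12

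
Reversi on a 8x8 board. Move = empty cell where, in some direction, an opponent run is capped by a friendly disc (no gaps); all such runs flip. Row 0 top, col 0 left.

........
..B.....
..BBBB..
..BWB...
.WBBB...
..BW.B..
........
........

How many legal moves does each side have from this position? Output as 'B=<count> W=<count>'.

Answer: B=7 W=10

Derivation:
-- B to move --
(3,0): flips 1 -> legal
(3,1): no bracket -> illegal
(4,0): flips 1 -> legal
(5,0): flips 1 -> legal
(5,1): no bracket -> illegal
(5,4): flips 1 -> legal
(6,2): flips 1 -> legal
(6,3): flips 1 -> legal
(6,4): flips 1 -> legal
B mobility = 7
-- W to move --
(0,1): no bracket -> illegal
(0,2): no bracket -> illegal
(0,3): no bracket -> illegal
(1,1): flips 1 -> legal
(1,3): flips 1 -> legal
(1,4): flips 2 -> legal
(1,5): flips 1 -> legal
(1,6): no bracket -> illegal
(2,1): no bracket -> illegal
(2,6): no bracket -> illegal
(3,1): flips 2 -> legal
(3,5): flips 2 -> legal
(3,6): no bracket -> illegal
(4,5): flips 3 -> legal
(4,6): no bracket -> illegal
(5,1): flips 2 -> legal
(5,4): no bracket -> illegal
(5,6): no bracket -> illegal
(6,1): no bracket -> illegal
(6,2): no bracket -> illegal
(6,3): flips 1 -> legal
(6,4): no bracket -> illegal
(6,5): no bracket -> illegal
(6,6): flips 2 -> legal
W mobility = 10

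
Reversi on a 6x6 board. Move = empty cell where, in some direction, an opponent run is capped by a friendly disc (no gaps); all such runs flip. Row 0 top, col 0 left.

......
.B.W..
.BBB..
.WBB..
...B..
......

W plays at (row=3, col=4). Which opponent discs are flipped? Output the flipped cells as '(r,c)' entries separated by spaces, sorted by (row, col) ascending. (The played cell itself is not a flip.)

Answer: (3,2) (3,3)

Derivation:
Dir NW: opp run (2,3), next='.' -> no flip
Dir N: first cell '.' (not opp) -> no flip
Dir NE: first cell '.' (not opp) -> no flip
Dir W: opp run (3,3) (3,2) capped by W -> flip
Dir E: first cell '.' (not opp) -> no flip
Dir SW: opp run (4,3), next='.' -> no flip
Dir S: first cell '.' (not opp) -> no flip
Dir SE: first cell '.' (not opp) -> no flip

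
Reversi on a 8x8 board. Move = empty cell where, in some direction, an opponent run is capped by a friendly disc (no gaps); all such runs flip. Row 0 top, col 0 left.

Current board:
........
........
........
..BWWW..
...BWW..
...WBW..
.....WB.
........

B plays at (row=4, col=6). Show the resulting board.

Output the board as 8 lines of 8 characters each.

Answer: ........
........
........
..BWWW..
...BBBB.
...WBW..
.....WB.
........

Derivation:
Place B at (4,6); scan 8 dirs for brackets.
Dir NW: opp run (3,5), next='.' -> no flip
Dir N: first cell '.' (not opp) -> no flip
Dir NE: first cell '.' (not opp) -> no flip
Dir W: opp run (4,5) (4,4) capped by B -> flip
Dir E: first cell '.' (not opp) -> no flip
Dir SW: opp run (5,5), next='.' -> no flip
Dir S: first cell '.' (not opp) -> no flip
Dir SE: first cell '.' (not opp) -> no flip
All flips: (4,4) (4,5)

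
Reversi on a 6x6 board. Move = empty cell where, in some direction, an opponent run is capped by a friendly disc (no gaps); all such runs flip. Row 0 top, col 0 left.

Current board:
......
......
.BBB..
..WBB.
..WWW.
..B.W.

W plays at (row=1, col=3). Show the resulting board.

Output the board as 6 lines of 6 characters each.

Place W at (1,3); scan 8 dirs for brackets.
Dir NW: first cell '.' (not opp) -> no flip
Dir N: first cell '.' (not opp) -> no flip
Dir NE: first cell '.' (not opp) -> no flip
Dir W: first cell '.' (not opp) -> no flip
Dir E: first cell '.' (not opp) -> no flip
Dir SW: opp run (2,2), next='.' -> no flip
Dir S: opp run (2,3) (3,3) capped by W -> flip
Dir SE: first cell '.' (not opp) -> no flip
All flips: (2,3) (3,3)

Answer: ......
...W..
.BBW..
..WWB.
..WWW.
..B.W.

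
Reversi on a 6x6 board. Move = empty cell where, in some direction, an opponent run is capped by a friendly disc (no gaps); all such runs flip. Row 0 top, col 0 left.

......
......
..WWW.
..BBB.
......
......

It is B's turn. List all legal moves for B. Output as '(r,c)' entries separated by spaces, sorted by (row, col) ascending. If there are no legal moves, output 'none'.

Answer: (1,1) (1,2) (1,3) (1,4) (1,5)

Derivation:
(1,1): flips 1 -> legal
(1,2): flips 2 -> legal
(1,3): flips 1 -> legal
(1,4): flips 2 -> legal
(1,5): flips 1 -> legal
(2,1): no bracket -> illegal
(2,5): no bracket -> illegal
(3,1): no bracket -> illegal
(3,5): no bracket -> illegal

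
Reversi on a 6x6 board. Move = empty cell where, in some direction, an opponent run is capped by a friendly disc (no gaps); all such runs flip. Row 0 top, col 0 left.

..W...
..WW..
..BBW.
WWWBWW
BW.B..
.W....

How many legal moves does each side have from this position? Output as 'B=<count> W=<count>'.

Answer: B=10 W=7

Derivation:
-- B to move --
(0,1): flips 1 -> legal
(0,3): flips 1 -> legal
(0,4): flips 1 -> legal
(1,1): no bracket -> illegal
(1,4): no bracket -> illegal
(1,5): flips 1 -> legal
(2,0): flips 1 -> legal
(2,1): flips 1 -> legal
(2,5): flips 2 -> legal
(4,2): flips 2 -> legal
(4,4): no bracket -> illegal
(4,5): flips 1 -> legal
(5,0): flips 2 -> legal
(5,2): no bracket -> illegal
B mobility = 10
-- W to move --
(1,1): no bracket -> illegal
(1,4): flips 1 -> legal
(2,1): flips 2 -> legal
(4,2): flips 1 -> legal
(4,4): no bracket -> illegal
(5,0): flips 1 -> legal
(5,2): flips 1 -> legal
(5,3): flips 3 -> legal
(5,4): flips 1 -> legal
W mobility = 7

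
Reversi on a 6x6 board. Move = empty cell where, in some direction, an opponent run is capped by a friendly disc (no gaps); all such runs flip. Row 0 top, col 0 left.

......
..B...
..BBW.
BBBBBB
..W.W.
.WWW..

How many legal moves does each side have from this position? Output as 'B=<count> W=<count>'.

Answer: B=6 W=4

Derivation:
-- B to move --
(1,3): flips 1 -> legal
(1,4): flips 1 -> legal
(1,5): flips 1 -> legal
(2,5): flips 1 -> legal
(4,0): no bracket -> illegal
(4,1): no bracket -> illegal
(4,3): no bracket -> illegal
(4,5): no bracket -> illegal
(5,0): no bracket -> illegal
(5,4): flips 1 -> legal
(5,5): flips 1 -> legal
B mobility = 6
-- W to move --
(0,1): no bracket -> illegal
(0,2): flips 3 -> legal
(0,3): no bracket -> illegal
(1,1): flips 2 -> legal
(1,3): no bracket -> illegal
(1,4): no bracket -> illegal
(2,0): flips 1 -> legal
(2,1): flips 2 -> legal
(2,5): no bracket -> illegal
(4,0): no bracket -> illegal
(4,1): no bracket -> illegal
(4,3): no bracket -> illegal
(4,5): no bracket -> illegal
W mobility = 4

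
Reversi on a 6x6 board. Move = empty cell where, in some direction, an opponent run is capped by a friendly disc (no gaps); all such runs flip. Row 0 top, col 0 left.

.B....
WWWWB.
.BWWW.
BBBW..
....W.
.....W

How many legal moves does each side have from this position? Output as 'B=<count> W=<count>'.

-- B to move --
(0,0): no bracket -> illegal
(0,2): flips 2 -> legal
(0,3): flips 1 -> legal
(0,4): flips 2 -> legal
(1,5): no bracket -> illegal
(2,0): no bracket -> illegal
(2,5): flips 3 -> legal
(3,4): flips 4 -> legal
(3,5): no bracket -> illegal
(4,2): no bracket -> illegal
(4,3): no bracket -> illegal
(4,5): no bracket -> illegal
(5,3): no bracket -> illegal
(5,4): no bracket -> illegal
B mobility = 5
-- W to move --
(0,0): no bracket -> illegal
(0,2): no bracket -> illegal
(0,3): no bracket -> illegal
(0,4): flips 1 -> legal
(0,5): flips 1 -> legal
(1,5): flips 1 -> legal
(2,0): flips 1 -> legal
(2,5): no bracket -> illegal
(4,0): flips 1 -> legal
(4,1): flips 3 -> legal
(4,2): flips 1 -> legal
(4,3): flips 2 -> legal
W mobility = 8

Answer: B=5 W=8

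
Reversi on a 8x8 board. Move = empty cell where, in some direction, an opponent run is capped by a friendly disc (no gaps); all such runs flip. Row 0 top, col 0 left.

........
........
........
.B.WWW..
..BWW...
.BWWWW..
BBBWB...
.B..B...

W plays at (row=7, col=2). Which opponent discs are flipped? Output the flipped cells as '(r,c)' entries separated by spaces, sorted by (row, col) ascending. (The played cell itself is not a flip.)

Dir NW: opp run (6,1), next='.' -> no flip
Dir N: opp run (6,2) capped by W -> flip
Dir NE: first cell 'W' (not opp) -> no flip
Dir W: opp run (7,1), next='.' -> no flip
Dir E: first cell '.' (not opp) -> no flip
Dir SW: edge -> no flip
Dir S: edge -> no flip
Dir SE: edge -> no flip

Answer: (6,2)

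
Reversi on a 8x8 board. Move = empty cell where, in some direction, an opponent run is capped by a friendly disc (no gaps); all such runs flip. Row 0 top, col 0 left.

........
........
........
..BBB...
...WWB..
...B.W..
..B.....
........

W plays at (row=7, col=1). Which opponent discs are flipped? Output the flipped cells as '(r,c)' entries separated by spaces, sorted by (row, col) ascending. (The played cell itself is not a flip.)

Answer: (5,3) (6,2)

Derivation:
Dir NW: first cell '.' (not opp) -> no flip
Dir N: first cell '.' (not opp) -> no flip
Dir NE: opp run (6,2) (5,3) capped by W -> flip
Dir W: first cell '.' (not opp) -> no flip
Dir E: first cell '.' (not opp) -> no flip
Dir SW: edge -> no flip
Dir S: edge -> no flip
Dir SE: edge -> no flip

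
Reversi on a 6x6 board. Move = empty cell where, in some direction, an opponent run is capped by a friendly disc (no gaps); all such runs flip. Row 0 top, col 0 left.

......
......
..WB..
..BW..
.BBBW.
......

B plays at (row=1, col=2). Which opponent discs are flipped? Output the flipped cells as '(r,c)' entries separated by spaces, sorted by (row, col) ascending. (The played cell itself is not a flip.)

Answer: (2,2)

Derivation:
Dir NW: first cell '.' (not opp) -> no flip
Dir N: first cell '.' (not opp) -> no flip
Dir NE: first cell '.' (not opp) -> no flip
Dir W: first cell '.' (not opp) -> no flip
Dir E: first cell '.' (not opp) -> no flip
Dir SW: first cell '.' (not opp) -> no flip
Dir S: opp run (2,2) capped by B -> flip
Dir SE: first cell 'B' (not opp) -> no flip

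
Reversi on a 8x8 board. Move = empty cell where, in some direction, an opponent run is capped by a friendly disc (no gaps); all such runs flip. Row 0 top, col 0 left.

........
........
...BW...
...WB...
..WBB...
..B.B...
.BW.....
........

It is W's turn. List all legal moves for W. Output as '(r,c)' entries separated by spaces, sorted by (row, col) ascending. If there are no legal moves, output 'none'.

(1,2): no bracket -> illegal
(1,3): flips 1 -> legal
(1,4): no bracket -> illegal
(2,2): flips 1 -> legal
(2,5): no bracket -> illegal
(3,2): no bracket -> illegal
(3,5): flips 1 -> legal
(4,1): no bracket -> illegal
(4,5): flips 2 -> legal
(5,0): no bracket -> illegal
(5,1): no bracket -> illegal
(5,3): flips 1 -> legal
(5,5): flips 1 -> legal
(6,0): flips 1 -> legal
(6,3): no bracket -> illegal
(6,4): flips 3 -> legal
(6,5): no bracket -> illegal
(7,0): no bracket -> illegal
(7,1): no bracket -> illegal
(7,2): no bracket -> illegal

Answer: (1,3) (2,2) (3,5) (4,5) (5,3) (5,5) (6,0) (6,4)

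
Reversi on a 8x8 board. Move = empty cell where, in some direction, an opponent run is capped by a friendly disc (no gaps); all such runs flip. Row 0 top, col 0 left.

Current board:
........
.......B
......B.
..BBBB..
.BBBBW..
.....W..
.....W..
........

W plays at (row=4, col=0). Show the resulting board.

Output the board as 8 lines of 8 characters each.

Answer: ........
.......B
......B.
..BBBB..
WWWWWW..
.....W..
.....W..
........

Derivation:
Place W at (4,0); scan 8 dirs for brackets.
Dir NW: edge -> no flip
Dir N: first cell '.' (not opp) -> no flip
Dir NE: first cell '.' (not opp) -> no flip
Dir W: edge -> no flip
Dir E: opp run (4,1) (4,2) (4,3) (4,4) capped by W -> flip
Dir SW: edge -> no flip
Dir S: first cell '.' (not opp) -> no flip
Dir SE: first cell '.' (not opp) -> no flip
All flips: (4,1) (4,2) (4,3) (4,4)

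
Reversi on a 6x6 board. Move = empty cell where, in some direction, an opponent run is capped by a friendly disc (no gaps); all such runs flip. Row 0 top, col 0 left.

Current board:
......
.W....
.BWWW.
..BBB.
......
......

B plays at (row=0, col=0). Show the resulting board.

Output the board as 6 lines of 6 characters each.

Place B at (0,0); scan 8 dirs for brackets.
Dir NW: edge -> no flip
Dir N: edge -> no flip
Dir NE: edge -> no flip
Dir W: edge -> no flip
Dir E: first cell '.' (not opp) -> no flip
Dir SW: edge -> no flip
Dir S: first cell '.' (not opp) -> no flip
Dir SE: opp run (1,1) (2,2) capped by B -> flip
All flips: (1,1) (2,2)

Answer: B.....
.B....
.BBWW.
..BBB.
......
......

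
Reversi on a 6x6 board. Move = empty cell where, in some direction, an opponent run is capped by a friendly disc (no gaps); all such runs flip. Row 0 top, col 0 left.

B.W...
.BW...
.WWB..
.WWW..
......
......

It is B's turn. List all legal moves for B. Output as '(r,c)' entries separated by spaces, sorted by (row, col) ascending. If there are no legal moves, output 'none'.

(0,1): flips 1 -> legal
(0,3): no bracket -> illegal
(1,0): no bracket -> illegal
(1,3): flips 1 -> legal
(2,0): flips 2 -> legal
(2,4): no bracket -> illegal
(3,0): no bracket -> illegal
(3,4): no bracket -> illegal
(4,0): no bracket -> illegal
(4,1): flips 3 -> legal
(4,2): no bracket -> illegal
(4,3): flips 1 -> legal
(4,4): flips 2 -> legal

Answer: (0,1) (1,3) (2,0) (4,1) (4,3) (4,4)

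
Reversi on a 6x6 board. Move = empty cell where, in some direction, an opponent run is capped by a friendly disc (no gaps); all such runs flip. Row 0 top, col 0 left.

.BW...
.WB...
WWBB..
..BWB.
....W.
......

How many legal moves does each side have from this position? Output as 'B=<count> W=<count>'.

-- B to move --
(0,0): flips 1 -> legal
(0,3): flips 1 -> legal
(1,0): flips 2 -> legal
(1,3): no bracket -> illegal
(2,4): no bracket -> illegal
(3,0): flips 1 -> legal
(3,1): flips 2 -> legal
(3,5): no bracket -> illegal
(4,2): no bracket -> illegal
(4,3): flips 1 -> legal
(4,5): no bracket -> illegal
(5,3): no bracket -> illegal
(5,4): flips 1 -> legal
(5,5): flips 2 -> legal
B mobility = 8
-- W to move --
(0,0): flips 1 -> legal
(0,3): flips 1 -> legal
(1,0): no bracket -> illegal
(1,3): flips 2 -> legal
(1,4): no bracket -> illegal
(2,4): flips 3 -> legal
(2,5): no bracket -> illegal
(3,1): flips 1 -> legal
(3,5): flips 1 -> legal
(4,1): no bracket -> illegal
(4,2): flips 3 -> legal
(4,3): flips 1 -> legal
(4,5): no bracket -> illegal
W mobility = 8

Answer: B=8 W=8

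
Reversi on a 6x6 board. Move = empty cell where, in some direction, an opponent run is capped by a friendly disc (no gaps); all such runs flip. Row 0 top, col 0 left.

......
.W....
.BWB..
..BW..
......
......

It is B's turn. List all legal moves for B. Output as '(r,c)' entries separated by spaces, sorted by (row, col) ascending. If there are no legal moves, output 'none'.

(0,0): no bracket -> illegal
(0,1): flips 1 -> legal
(0,2): no bracket -> illegal
(1,0): no bracket -> illegal
(1,2): flips 1 -> legal
(1,3): no bracket -> illegal
(2,0): no bracket -> illegal
(2,4): no bracket -> illegal
(3,1): no bracket -> illegal
(3,4): flips 1 -> legal
(4,2): no bracket -> illegal
(4,3): flips 1 -> legal
(4,4): no bracket -> illegal

Answer: (0,1) (1,2) (3,4) (4,3)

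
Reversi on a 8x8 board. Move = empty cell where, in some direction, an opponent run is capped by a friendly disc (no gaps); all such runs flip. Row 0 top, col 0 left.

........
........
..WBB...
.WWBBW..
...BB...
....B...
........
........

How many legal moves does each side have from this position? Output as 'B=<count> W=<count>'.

-- B to move --
(1,1): flips 1 -> legal
(1,2): no bracket -> illegal
(1,3): no bracket -> illegal
(2,0): no bracket -> illegal
(2,1): flips 2 -> legal
(2,5): no bracket -> illegal
(2,6): flips 1 -> legal
(3,0): flips 2 -> legal
(3,6): flips 1 -> legal
(4,0): no bracket -> illegal
(4,1): flips 1 -> legal
(4,2): no bracket -> illegal
(4,5): no bracket -> illegal
(4,6): flips 1 -> legal
B mobility = 7
-- W to move --
(1,2): no bracket -> illegal
(1,3): flips 1 -> legal
(1,4): flips 1 -> legal
(1,5): no bracket -> illegal
(2,5): flips 2 -> legal
(4,2): no bracket -> illegal
(4,5): no bracket -> illegal
(5,2): no bracket -> illegal
(5,3): flips 1 -> legal
(5,5): flips 2 -> legal
(6,3): no bracket -> illegal
(6,4): no bracket -> illegal
(6,5): flips 2 -> legal
W mobility = 6

Answer: B=7 W=6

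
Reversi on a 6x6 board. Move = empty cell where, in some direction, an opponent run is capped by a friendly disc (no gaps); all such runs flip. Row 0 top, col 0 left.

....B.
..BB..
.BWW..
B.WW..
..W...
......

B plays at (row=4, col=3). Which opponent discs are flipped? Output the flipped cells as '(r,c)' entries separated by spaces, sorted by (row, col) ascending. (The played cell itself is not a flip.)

Dir NW: opp run (3,2) capped by B -> flip
Dir N: opp run (3,3) (2,3) capped by B -> flip
Dir NE: first cell '.' (not opp) -> no flip
Dir W: opp run (4,2), next='.' -> no flip
Dir E: first cell '.' (not opp) -> no flip
Dir SW: first cell '.' (not opp) -> no flip
Dir S: first cell '.' (not opp) -> no flip
Dir SE: first cell '.' (not opp) -> no flip

Answer: (2,3) (3,2) (3,3)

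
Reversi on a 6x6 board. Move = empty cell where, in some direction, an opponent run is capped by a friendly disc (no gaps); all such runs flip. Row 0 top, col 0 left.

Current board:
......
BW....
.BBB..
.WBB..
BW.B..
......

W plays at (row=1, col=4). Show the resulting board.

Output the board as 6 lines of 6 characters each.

Place W at (1,4); scan 8 dirs for brackets.
Dir NW: first cell '.' (not opp) -> no flip
Dir N: first cell '.' (not opp) -> no flip
Dir NE: first cell '.' (not opp) -> no flip
Dir W: first cell '.' (not opp) -> no flip
Dir E: first cell '.' (not opp) -> no flip
Dir SW: opp run (2,3) (3,2) capped by W -> flip
Dir S: first cell '.' (not opp) -> no flip
Dir SE: first cell '.' (not opp) -> no flip
All flips: (2,3) (3,2)

Answer: ......
BW..W.
.BBW..
.WWB..
BW.B..
......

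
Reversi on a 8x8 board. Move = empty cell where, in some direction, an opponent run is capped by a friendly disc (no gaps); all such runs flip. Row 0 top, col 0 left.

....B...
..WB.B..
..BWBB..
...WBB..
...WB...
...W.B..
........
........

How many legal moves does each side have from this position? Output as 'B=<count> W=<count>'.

Answer: B=8 W=11

Derivation:
-- B to move --
(0,1): flips 2 -> legal
(0,2): flips 1 -> legal
(0,3): no bracket -> illegal
(1,1): flips 1 -> legal
(1,4): no bracket -> illegal
(2,1): no bracket -> illegal
(3,2): flips 1 -> legal
(4,2): flips 2 -> legal
(5,2): flips 1 -> legal
(5,4): no bracket -> illegal
(6,2): flips 1 -> legal
(6,3): flips 4 -> legal
(6,4): no bracket -> illegal
B mobility = 8
-- W to move --
(0,2): no bracket -> illegal
(0,3): flips 1 -> legal
(0,5): no bracket -> illegal
(0,6): flips 2 -> legal
(1,1): flips 1 -> legal
(1,4): flips 1 -> legal
(1,6): flips 2 -> legal
(2,1): flips 1 -> legal
(2,6): flips 4 -> legal
(3,1): no bracket -> illegal
(3,2): flips 1 -> legal
(3,6): flips 2 -> legal
(4,5): flips 2 -> legal
(4,6): no bracket -> illegal
(5,4): no bracket -> illegal
(5,6): no bracket -> illegal
(6,4): no bracket -> illegal
(6,5): no bracket -> illegal
(6,6): flips 2 -> legal
W mobility = 11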